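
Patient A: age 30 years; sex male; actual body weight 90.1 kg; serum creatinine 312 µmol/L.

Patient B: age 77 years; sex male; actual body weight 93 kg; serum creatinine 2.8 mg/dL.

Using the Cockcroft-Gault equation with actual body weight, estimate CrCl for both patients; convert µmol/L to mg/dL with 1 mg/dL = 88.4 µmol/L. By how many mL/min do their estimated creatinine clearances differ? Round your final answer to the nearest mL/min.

10 mL/min

Patient A: SCr = 312 / 88.4 = 3.529 mg/dL
Patient A: CrCl = (140 − 30) × 90.1 / (72 × 3.529) = 9911.0 / 254.09 ≈ 39.0 mL/min
Patient B: CrCl = (140 − 77) × 93 / (72 × 2.8) = 5859.0 / 201.60 ≈ 29.1 mL/min
|39.0 − 29.1| = 9.9 mL/min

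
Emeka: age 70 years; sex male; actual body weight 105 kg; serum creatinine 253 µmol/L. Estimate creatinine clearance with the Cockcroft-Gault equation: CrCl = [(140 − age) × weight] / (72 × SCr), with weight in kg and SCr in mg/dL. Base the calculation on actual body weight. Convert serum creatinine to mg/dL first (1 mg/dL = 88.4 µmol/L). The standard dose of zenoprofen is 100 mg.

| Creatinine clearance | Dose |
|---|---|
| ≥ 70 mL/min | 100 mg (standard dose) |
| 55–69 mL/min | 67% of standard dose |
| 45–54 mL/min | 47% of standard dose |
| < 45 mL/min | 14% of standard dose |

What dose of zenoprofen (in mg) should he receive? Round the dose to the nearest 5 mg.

15 mg

SCr = 253 / 88.4 = 2.862 mg/dL
CrCl = (140 − 70) × 105 / (72 × 2.862) = 7350.0 / 206.06 ≈ 35.7 mL/min
CrCl ≈ 36 mL/min → bracket < 45 mL/min.
14% of 100 mg = 14 mg → 15 mg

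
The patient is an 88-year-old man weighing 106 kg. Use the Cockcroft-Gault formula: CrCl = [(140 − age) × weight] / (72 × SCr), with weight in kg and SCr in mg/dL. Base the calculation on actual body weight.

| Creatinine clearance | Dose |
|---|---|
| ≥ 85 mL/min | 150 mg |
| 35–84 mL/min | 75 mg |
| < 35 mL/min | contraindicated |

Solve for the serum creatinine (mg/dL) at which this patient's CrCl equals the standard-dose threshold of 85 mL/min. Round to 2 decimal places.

0.90 mg/dL

Standard dose requires CrCl ≥ 85 mL/min.
Set (140 − 88) × 106 / (72 × SCr) = 85
SCr = (140 − 88) × 106 / (72 × 85) = 0.901 mg/dL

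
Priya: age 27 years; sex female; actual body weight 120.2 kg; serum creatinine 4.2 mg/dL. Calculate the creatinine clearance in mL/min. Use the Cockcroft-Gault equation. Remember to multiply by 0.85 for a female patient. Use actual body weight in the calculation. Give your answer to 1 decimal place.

CrCl = (140 − 27) × 120.2 / (72 × 4.2) × 0.85 = 13582.6 / 302.40 × 0.85 ≈ 38.2 mL/min

38.2 mL/min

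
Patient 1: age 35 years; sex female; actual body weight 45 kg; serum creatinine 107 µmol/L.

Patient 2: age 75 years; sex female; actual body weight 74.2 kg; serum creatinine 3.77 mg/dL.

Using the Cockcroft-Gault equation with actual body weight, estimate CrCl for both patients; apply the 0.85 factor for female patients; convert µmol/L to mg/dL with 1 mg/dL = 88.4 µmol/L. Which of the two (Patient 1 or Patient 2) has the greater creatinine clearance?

Patient 1

Patient 1: SCr = 107 / 88.4 = 1.21 mg/dL
Patient 1: CrCl = (140 − 35) × 45 / (72 × 1.21) × 0.85 = 4725.0 / 87.12 × 0.85 ≈ 46.1 mL/min
Patient 2: CrCl = (140 − 75) × 74.2 / (72 × 3.77) × 0.85 = 4823.0 / 271.44 × 0.85 ≈ 15.1 mL/min
46.1 vs 15.1 mL/min → Patient 1 is higher.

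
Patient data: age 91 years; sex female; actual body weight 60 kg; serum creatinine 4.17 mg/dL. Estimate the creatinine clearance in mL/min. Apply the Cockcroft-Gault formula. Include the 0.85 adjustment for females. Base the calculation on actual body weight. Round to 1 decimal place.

CrCl = (140 − 91) × 60 / (72 × 4.17) × 0.85 = 2940.0 / 300.24 × 0.85 ≈ 8.3 mL/min

8.3 mL/min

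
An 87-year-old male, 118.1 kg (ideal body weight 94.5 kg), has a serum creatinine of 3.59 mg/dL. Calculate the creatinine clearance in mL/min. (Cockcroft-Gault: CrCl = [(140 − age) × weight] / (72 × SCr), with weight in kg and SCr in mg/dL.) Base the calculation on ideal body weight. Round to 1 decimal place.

19.4 mL/min

CrCl = (140 − 87) × 94.5 / (72 × 3.59) = 5008.5 / 258.48 ≈ 19.4 mL/min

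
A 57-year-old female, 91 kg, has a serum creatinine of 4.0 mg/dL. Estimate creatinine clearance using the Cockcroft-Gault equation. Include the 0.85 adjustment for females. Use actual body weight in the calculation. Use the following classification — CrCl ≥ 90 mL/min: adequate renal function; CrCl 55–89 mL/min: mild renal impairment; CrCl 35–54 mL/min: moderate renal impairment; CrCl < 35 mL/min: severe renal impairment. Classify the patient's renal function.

CrCl = (140 − 57) × 91 / (72 × 4) × 0.85 = 7553.0 / 288.00 × 0.85 ≈ 22.3 mL/min
22 mL/min falls in the 'severe renal impairment' range.

severe renal impairment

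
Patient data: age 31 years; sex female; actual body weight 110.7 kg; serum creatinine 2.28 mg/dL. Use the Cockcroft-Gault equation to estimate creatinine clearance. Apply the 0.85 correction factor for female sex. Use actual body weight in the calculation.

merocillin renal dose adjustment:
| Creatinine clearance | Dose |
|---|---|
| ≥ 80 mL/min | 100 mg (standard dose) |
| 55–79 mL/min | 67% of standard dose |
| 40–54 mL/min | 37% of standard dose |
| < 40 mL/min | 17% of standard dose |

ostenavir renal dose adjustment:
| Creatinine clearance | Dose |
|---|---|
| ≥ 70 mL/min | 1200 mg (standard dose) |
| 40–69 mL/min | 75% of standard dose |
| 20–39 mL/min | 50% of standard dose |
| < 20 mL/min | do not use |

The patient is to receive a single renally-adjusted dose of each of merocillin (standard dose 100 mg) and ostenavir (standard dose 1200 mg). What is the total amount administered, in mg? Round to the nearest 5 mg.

CrCl = (140 − 31) × 110.7 / (72 × 2.28) × 0.85 = 12066.3 / 164.16 × 0.85 ≈ 62.5 mL/min
CrCl ≈ 62 mL/min.
merocillin: 55–79 mL/min → 67% of 100 mg = 67 mg.
ostenavir: 40–69 mL/min → 75% of 1200 mg = 900 mg.
Total = 67 + 900 = 967 mg.

965 mg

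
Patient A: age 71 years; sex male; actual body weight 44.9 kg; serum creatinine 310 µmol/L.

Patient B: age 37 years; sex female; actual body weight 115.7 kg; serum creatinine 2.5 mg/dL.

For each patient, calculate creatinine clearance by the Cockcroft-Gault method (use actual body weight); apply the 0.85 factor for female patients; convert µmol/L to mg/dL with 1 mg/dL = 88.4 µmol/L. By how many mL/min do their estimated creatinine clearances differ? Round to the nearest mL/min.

Patient A: SCr = 310 / 88.4 = 3.507 mg/dL
Patient A: CrCl = (140 − 71) × 44.9 / (72 × 3.507) = 3098.1 / 252.50 ≈ 12.3 mL/min
Patient B: CrCl = (140 − 37) × 115.7 / (72 × 2.5) × 0.85 = 11917.1 / 180.00 × 0.85 ≈ 56.3 mL/min
|12.3 − 56.3| = 44.0 mL/min

44 mL/min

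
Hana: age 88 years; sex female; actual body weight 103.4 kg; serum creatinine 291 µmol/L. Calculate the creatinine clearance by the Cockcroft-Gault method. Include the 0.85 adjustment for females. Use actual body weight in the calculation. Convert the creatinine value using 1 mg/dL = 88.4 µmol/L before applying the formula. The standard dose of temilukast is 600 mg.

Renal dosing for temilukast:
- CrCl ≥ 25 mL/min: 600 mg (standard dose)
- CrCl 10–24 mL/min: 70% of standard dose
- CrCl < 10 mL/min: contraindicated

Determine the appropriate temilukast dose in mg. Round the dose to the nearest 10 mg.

420 mg

SCr = 291 / 88.4 = 3.292 mg/dL
CrCl = (140 − 88) × 103.4 / (72 × 3.292) × 0.85 = 5376.8 / 237.02 × 0.85 ≈ 19.3 mL/min
CrCl ≈ 19 mL/min → bracket 10–24 mL/min.
70% of 600 mg = 420 mg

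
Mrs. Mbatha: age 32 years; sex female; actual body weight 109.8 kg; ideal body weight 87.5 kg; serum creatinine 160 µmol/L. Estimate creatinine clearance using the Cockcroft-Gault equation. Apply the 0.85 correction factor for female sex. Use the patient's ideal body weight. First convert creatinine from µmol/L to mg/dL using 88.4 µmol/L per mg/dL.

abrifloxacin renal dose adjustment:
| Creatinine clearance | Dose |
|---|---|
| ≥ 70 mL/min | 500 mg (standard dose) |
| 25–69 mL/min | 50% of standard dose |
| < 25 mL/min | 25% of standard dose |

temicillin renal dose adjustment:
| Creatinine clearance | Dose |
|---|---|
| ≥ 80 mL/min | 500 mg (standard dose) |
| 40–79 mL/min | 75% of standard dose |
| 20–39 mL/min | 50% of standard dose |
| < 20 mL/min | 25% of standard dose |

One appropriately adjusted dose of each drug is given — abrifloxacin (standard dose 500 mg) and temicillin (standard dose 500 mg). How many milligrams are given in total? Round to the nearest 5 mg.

SCr = 160 / 88.4 = 1.81 mg/dL
CrCl = (140 − 32) × 87.5 / (72 × 1.81) × 0.85 = 9450.0 / 130.32 × 0.85 ≈ 61.6 mL/min
CrCl ≈ 62 mL/min.
abrifloxacin: 25–69 mL/min → 50% of 500 mg = 250 mg.
temicillin: 40–79 mL/min → 75% of 500 mg = 375 mg.
Total = 250 + 375 = 625 mg.

625 mg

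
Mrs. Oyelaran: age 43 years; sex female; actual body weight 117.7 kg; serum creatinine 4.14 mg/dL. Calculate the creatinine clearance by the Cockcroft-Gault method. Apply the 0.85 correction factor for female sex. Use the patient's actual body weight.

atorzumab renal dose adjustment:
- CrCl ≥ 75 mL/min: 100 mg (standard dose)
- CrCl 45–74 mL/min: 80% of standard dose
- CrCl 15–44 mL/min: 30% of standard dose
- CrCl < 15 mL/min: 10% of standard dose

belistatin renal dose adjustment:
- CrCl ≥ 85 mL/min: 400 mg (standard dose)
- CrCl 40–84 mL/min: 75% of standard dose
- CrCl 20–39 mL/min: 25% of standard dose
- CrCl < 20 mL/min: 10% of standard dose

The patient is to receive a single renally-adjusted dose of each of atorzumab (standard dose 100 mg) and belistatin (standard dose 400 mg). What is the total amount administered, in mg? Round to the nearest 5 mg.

130 mg

CrCl = (140 − 43) × 117.7 / (72 × 4.14) × 0.85 = 11416.9 / 298.08 × 0.85 ≈ 32.6 mL/min
CrCl ≈ 33 mL/min.
atorzumab: 15–44 mL/min → 30% of 100 mg = 30 mg.
belistatin: 20–39 mL/min → 25% of 400 mg = 100 mg.
Total = 30 + 100 = 130 mg.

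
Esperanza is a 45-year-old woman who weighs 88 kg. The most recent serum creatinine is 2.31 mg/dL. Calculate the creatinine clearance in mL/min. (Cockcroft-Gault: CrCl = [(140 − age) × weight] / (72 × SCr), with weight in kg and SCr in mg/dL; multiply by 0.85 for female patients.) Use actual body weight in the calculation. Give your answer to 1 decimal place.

42.7 mL/min

CrCl = (140 − 45) × 88 / (72 × 2.31) × 0.85 = 8360.0 / 166.32 × 0.85 ≈ 42.7 mL/min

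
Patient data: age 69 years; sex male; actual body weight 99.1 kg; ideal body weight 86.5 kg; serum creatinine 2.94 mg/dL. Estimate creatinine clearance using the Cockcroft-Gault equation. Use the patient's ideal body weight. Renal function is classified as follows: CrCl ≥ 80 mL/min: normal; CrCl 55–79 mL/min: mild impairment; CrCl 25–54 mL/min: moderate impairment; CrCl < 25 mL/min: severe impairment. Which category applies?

moderate impairment

CrCl = (140 − 69) × 86.5 / (72 × 2.94) = 6141.5 / 211.68 ≈ 29.0 mL/min
29 mL/min falls in the 'moderate impairment' range.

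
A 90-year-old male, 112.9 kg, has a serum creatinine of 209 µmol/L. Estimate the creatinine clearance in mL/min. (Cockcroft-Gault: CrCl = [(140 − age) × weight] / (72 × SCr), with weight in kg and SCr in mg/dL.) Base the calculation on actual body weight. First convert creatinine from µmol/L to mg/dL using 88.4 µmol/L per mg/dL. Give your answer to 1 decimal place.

33.2 mL/min

SCr = 209 / 88.4 = 2.364 mg/dL
CrCl = (140 − 90) × 112.9 / (72 × 2.364) = 5645.0 / 170.21 ≈ 33.2 mL/min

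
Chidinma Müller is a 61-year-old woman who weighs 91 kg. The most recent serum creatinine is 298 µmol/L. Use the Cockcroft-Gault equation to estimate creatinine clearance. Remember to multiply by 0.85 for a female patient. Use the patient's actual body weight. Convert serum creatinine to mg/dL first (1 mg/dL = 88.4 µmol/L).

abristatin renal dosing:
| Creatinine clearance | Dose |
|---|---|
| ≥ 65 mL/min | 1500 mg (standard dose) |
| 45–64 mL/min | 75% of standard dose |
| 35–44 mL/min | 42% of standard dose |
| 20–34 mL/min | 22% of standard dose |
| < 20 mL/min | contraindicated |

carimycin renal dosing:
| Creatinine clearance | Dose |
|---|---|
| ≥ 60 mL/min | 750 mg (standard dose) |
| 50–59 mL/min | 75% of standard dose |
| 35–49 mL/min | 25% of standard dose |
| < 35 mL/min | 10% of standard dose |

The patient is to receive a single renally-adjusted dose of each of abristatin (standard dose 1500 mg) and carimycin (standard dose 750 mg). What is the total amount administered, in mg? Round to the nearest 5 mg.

405 mg

SCr = 298 / 88.4 = 3.371 mg/dL
CrCl = (140 − 61) × 91 / (72 × 3.371) × 0.85 = 7189.0 / 242.71 × 0.85 ≈ 25.2 mL/min
CrCl ≈ 25 mL/min.
abristatin: 20–34 mL/min → 22% of 1500 mg = 330 mg.
carimycin: < 35 mL/min → 10% of 750 mg = 75 mg.
Total = 330 + 75 = 405 mg.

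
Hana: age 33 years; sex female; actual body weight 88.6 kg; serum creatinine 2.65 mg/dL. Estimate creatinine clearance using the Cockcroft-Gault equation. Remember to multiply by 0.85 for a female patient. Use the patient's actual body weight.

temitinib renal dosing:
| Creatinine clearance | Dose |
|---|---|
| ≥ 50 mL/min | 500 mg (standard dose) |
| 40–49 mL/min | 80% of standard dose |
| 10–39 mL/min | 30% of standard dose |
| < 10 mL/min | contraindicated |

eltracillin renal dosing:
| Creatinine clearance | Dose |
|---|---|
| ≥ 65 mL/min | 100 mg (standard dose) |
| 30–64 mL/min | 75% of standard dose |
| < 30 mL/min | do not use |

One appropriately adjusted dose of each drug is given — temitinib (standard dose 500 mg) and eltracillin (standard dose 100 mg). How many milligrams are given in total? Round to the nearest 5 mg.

475 mg

CrCl = (140 − 33) × 88.6 / (72 × 2.65) × 0.85 = 9480.2 / 190.80 × 0.85 ≈ 42.2 mL/min
CrCl ≈ 42 mL/min.
temitinib: 40–49 mL/min → 80% of 500 mg = 400 mg.
eltracillin: 30–64 mL/min → 75% of 100 mg = 75 mg.
Total = 400 + 75 = 475 mg.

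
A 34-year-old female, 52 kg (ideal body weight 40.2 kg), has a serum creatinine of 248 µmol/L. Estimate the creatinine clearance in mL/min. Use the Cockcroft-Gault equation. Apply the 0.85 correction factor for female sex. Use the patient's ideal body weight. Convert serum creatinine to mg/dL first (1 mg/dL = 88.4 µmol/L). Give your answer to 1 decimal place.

SCr = 248 / 88.4 = 2.805 mg/dL
CrCl = (140 − 34) × 40.2 / (72 × 2.805) × 0.85 = 4261.2 / 201.96 × 0.85 ≈ 17.9 mL/min

17.9 mL/min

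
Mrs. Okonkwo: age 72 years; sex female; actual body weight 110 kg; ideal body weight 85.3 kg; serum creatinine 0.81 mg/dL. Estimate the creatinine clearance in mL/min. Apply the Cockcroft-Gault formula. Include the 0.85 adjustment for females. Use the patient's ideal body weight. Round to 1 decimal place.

84.5 mL/min

CrCl = (140 − 72) × 85.3 / (72 × 0.81) × 0.85 = 5800.4 / 58.32 × 0.85 ≈ 84.5 mL/min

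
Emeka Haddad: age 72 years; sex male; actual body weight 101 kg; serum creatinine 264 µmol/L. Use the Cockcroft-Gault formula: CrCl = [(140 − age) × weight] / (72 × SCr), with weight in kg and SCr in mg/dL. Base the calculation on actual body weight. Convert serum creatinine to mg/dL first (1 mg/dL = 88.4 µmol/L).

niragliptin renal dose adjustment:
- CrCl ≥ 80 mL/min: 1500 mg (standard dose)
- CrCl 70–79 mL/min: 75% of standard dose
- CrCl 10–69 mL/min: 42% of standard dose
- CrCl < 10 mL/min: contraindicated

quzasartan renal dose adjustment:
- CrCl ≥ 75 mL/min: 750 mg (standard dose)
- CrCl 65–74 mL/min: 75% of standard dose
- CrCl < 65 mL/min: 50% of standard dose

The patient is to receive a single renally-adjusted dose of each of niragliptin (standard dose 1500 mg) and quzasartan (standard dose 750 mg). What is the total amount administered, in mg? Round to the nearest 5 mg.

SCr = 264 / 88.4 = 2.986 mg/dL
CrCl = (140 − 72) × 101 / (72 × 2.986) = 6868.0 / 214.99 ≈ 31.9 mL/min
CrCl ≈ 32 mL/min.
niragliptin: 10–69 mL/min → 42% of 1500 mg = 630 mg.
quzasartan: < 65 mL/min → 50% of 750 mg = 375 mg.
Total = 630 + 375 = 1005 mg.

1005 mg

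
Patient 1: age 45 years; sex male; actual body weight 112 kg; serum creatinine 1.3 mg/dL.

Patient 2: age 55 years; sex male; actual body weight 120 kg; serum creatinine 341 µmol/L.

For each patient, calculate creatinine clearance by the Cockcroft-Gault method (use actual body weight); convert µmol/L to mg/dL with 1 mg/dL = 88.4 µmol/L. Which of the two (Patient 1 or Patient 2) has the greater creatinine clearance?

Patient 1: CrCl = (140 − 45) × 112 / (72 × 1.3) = 10640.0 / 93.60 ≈ 113.7 mL/min
Patient 2: SCr = 341 / 88.4 = 3.857 mg/dL
Patient 2: CrCl = (140 − 55) × 120 / (72 × 3.857) = 10200.0 / 277.70 ≈ 36.7 mL/min
113.7 vs 36.7 mL/min → Patient 1 is higher.

Patient 1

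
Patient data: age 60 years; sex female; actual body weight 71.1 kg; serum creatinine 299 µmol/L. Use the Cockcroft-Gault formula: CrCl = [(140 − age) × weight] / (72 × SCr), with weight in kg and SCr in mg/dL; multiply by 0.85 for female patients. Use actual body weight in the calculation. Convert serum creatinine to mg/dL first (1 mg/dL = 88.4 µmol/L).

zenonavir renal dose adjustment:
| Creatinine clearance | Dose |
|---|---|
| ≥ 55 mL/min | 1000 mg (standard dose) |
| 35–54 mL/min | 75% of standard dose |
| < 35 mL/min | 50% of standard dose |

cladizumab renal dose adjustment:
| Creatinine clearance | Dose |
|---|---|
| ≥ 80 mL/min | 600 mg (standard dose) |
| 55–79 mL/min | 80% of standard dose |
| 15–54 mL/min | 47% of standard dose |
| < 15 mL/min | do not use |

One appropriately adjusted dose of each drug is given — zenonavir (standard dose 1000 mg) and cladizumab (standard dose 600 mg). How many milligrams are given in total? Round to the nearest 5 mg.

SCr = 299 / 88.4 = 3.382 mg/dL
CrCl = (140 − 60) × 71.1 / (72 × 3.382) × 0.85 = 5688.0 / 243.50 × 0.85 ≈ 19.9 mL/min
CrCl ≈ 20 mL/min.
zenonavir: < 35 mL/min → 50% of 1000 mg = 500 mg.
cladizumab: 15–54 mL/min → 47% of 600 mg = 282 mg.
Total = 500 + 282 = 782 mg.

780 mg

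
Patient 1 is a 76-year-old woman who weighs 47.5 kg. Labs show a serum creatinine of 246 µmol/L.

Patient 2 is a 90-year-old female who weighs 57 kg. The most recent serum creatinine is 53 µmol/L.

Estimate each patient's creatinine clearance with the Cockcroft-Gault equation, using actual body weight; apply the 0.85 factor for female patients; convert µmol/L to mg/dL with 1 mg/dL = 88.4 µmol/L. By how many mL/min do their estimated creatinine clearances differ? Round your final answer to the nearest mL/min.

Patient 1: SCr = 246 / 88.4 = 2.783 mg/dL
Patient 1: CrCl = (140 − 76) × 47.5 / (72 × 2.783) × 0.85 = 3040.0 / 200.38 × 0.85 ≈ 12.9 mL/min
Patient 2: SCr = 53 / 88.4 = 0.6 mg/dL
Patient 2: CrCl = (140 − 90) × 57 / (72 × 0.6) × 0.85 = 2850.0 / 43.20 × 0.85 ≈ 56.1 mL/min
|12.9 − 56.1| = 43.2 mL/min

43 mL/min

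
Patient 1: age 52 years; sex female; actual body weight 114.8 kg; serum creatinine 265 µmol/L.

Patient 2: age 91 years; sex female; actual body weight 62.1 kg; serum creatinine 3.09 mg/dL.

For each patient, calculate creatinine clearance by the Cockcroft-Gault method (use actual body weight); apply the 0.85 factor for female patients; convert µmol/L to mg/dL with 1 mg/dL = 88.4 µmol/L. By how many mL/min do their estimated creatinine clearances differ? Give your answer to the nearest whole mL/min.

28 mL/min

Patient 1: SCr = 265 / 88.4 = 2.998 mg/dL
Patient 1: CrCl = (140 − 52) × 114.8 / (72 × 2.998) × 0.85 = 10102.4 / 215.86 × 0.85 ≈ 39.8 mL/min
Patient 2: CrCl = (140 − 91) × 62.1 / (72 × 3.09) × 0.85 = 3042.9 / 222.48 × 0.85 ≈ 11.6 mL/min
|39.8 − 11.6| = 28.2 mL/min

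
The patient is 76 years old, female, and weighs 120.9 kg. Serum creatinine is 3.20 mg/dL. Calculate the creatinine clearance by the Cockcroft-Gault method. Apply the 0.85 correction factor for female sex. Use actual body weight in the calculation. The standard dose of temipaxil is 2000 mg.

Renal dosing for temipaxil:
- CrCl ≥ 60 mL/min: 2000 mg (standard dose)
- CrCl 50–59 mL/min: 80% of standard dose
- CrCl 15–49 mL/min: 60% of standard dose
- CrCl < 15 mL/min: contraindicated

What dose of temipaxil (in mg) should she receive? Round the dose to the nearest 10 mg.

CrCl = (140 − 76) × 120.9 / (72 × 3.2) × 0.85 = 7737.6 / 230.40 × 0.85 ≈ 28.5 mL/min
CrCl ≈ 29 mL/min → bracket 15–49 mL/min.
60% of 2000 mg = 1200 mg

1200 mg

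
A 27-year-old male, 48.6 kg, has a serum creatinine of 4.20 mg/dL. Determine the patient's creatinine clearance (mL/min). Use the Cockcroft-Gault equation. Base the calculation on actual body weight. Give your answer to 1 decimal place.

18.2 mL/min

CrCl = (140 − 27) × 48.6 / (72 × 4.2) = 5491.8 / 302.40 ≈ 18.2 mL/min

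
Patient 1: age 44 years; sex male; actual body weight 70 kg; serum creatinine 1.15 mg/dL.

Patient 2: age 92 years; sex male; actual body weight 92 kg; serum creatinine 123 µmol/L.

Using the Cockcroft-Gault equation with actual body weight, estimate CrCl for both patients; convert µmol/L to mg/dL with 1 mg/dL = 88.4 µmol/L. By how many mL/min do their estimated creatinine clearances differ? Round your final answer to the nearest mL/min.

Patient 1: CrCl = (140 − 44) × 70 / (72 × 1.15) = 6720.0 / 82.80 ≈ 81.2 mL/min
Patient 2: SCr = 123 / 88.4 = 1.391 mg/dL
Patient 2: CrCl = (140 − 92) × 92 / (72 × 1.391) = 4416.0 / 100.15 ≈ 44.1 mL/min
|81.2 − 44.1| = 37.1 mL/min

37 mL/min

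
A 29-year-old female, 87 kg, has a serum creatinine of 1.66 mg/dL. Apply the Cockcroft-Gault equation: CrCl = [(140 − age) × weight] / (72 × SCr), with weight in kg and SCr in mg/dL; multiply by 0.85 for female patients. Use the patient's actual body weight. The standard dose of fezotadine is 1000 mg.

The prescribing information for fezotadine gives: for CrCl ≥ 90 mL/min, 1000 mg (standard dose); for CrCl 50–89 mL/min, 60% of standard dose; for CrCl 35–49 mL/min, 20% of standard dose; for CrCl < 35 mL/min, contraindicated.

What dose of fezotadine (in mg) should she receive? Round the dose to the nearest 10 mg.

CrCl = (140 − 29) × 87 / (72 × 1.66) × 0.85 = 9657.0 / 119.52 × 0.85 ≈ 68.7 mL/min
CrCl ≈ 69 mL/min → bracket 50–89 mL/min.
60% of 1000 mg = 600 mg

600 mg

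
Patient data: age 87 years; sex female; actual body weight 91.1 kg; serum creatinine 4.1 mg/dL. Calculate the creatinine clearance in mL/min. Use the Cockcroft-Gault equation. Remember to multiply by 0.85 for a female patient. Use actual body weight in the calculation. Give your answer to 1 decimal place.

CrCl = (140 − 87) × 91.1 / (72 × 4.1) × 0.85 = 4828.3 / 295.20 × 0.85 ≈ 13.9 mL/min

13.9 mL/min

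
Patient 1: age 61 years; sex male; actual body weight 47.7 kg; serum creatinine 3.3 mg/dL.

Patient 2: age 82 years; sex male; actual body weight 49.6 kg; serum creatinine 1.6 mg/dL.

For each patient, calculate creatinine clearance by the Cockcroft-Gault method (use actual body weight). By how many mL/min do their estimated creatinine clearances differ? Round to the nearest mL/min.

Patient 1: CrCl = (140 − 61) × 47.7 / (72 × 3.3) = 3768.3 / 237.60 ≈ 15.9 mL/min
Patient 2: CrCl = (140 − 82) × 49.6 / (72 × 1.6) = 2876.8 / 115.20 ≈ 25.0 mL/min
|15.9 − 25.0| = 9.1 mL/min

9 mL/min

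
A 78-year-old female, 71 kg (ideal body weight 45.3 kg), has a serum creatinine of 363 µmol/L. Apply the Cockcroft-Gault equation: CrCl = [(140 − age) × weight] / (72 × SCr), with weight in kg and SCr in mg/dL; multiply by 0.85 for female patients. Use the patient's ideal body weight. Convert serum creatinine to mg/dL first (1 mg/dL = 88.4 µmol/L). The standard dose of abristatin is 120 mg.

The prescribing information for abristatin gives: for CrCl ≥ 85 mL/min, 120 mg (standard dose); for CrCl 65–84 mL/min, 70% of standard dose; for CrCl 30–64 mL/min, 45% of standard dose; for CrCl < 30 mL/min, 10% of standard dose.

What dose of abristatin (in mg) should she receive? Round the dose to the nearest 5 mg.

10 mg

SCr = 363 / 88.4 = 4.106 mg/dL
CrCl = (140 − 78) × 45.3 / (72 × 4.106) × 0.85 = 2808.6 / 295.63 × 0.85 ≈ 8.1 mL/min
CrCl ≈ 8 mL/min → bracket < 30 mL/min.
10% of 120 mg = 12 mg → 10 mg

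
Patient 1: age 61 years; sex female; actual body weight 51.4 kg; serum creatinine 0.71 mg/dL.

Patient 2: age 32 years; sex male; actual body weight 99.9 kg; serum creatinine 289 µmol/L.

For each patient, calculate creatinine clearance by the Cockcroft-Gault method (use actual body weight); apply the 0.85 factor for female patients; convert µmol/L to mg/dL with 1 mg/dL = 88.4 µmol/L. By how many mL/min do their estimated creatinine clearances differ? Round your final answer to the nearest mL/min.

22 mL/min

Patient 1: CrCl = (140 − 61) × 51.4 / (72 × 0.71) × 0.85 = 4060.6 / 51.12 × 0.85 ≈ 67.5 mL/min
Patient 2: SCr = 289 / 88.4 = 3.269 mg/dL
Patient 2: CrCl = (140 − 32) × 99.9 / (72 × 3.269) = 10789.2 / 235.37 ≈ 45.8 mL/min
|67.5 − 45.8| = 21.7 mL/min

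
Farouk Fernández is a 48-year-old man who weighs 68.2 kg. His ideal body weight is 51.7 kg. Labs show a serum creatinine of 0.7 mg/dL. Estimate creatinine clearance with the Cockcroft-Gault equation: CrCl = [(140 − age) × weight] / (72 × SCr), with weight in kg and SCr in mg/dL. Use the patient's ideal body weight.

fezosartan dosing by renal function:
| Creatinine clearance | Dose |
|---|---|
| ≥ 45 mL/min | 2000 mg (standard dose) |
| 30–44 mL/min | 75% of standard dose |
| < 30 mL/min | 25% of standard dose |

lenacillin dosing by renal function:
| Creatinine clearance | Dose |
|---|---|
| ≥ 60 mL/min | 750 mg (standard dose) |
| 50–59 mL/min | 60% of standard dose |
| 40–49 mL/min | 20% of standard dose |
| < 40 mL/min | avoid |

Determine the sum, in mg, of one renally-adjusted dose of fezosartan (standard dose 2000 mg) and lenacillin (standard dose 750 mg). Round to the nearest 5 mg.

CrCl = (140 − 48) × 51.7 / (72 × 0.7) = 4756.4 / 50.40 ≈ 94.4 mL/min
CrCl ≈ 94 mL/min.
fezosartan: ≥ 45 mL/min → 100% of 2000 mg = 2000 mg.
lenacillin: ≥ 60 mL/min → 100% of 750 mg = 750 mg.
Total = 2000 + 750 = 2750 mg.

2750 mg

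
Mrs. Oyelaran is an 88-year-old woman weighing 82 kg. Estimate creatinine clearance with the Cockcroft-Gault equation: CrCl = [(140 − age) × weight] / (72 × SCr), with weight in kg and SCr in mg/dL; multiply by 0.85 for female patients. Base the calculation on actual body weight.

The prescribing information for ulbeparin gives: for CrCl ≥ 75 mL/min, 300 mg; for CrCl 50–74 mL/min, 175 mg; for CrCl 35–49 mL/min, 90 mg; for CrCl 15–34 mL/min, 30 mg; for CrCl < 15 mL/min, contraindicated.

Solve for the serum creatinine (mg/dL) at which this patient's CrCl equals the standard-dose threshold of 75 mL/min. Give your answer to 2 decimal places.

Standard dose requires CrCl ≥ 75 mL/min.
Set (140 − 88) × 82 × 0.85 / (72 × SCr) = 75
SCr = (140 − 88) × 82 × 0.85 / (72 × 75) = 0.671 mg/dL

0.67 mg/dL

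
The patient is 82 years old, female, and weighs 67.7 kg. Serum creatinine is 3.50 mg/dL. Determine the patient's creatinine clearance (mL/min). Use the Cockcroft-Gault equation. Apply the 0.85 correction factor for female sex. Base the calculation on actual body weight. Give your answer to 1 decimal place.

13.2 mL/min

CrCl = (140 − 82) × 67.7 / (72 × 3.5) × 0.85 = 3926.6 / 252.00 × 0.85 ≈ 13.2 mL/min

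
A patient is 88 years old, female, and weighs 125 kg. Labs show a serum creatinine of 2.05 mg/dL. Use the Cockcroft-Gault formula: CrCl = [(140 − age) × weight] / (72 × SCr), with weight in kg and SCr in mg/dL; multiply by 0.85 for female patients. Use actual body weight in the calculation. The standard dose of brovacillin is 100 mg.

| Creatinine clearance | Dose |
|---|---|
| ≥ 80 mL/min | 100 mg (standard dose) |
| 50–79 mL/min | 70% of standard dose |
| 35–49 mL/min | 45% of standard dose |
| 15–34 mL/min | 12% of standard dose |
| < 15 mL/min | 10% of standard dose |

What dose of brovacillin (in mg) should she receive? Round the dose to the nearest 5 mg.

CrCl = (140 − 88) × 125 / (72 × 2.05) × 0.85 = 6500.0 / 147.60 × 0.85 ≈ 37.4 mL/min
CrCl ≈ 37 mL/min → bracket 35–49 mL/min.
45% of 100 mg = 45 mg

45 mg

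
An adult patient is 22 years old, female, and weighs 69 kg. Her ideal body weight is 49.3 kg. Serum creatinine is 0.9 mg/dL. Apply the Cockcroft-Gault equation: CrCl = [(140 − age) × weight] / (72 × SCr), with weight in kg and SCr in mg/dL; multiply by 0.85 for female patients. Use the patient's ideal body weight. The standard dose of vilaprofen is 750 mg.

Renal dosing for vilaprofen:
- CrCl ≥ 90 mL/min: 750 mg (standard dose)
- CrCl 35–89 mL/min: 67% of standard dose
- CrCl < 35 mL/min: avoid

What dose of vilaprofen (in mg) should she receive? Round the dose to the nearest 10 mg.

500 mg

CrCl = (140 − 22) × 49.3 / (72 × 0.9) × 0.85 = 5817.4 / 64.80 × 0.85 ≈ 76.3 mL/min
CrCl ≈ 76 mL/min → bracket 35–89 mL/min.
67% of 750 mg = 502.5 mg → 500 mg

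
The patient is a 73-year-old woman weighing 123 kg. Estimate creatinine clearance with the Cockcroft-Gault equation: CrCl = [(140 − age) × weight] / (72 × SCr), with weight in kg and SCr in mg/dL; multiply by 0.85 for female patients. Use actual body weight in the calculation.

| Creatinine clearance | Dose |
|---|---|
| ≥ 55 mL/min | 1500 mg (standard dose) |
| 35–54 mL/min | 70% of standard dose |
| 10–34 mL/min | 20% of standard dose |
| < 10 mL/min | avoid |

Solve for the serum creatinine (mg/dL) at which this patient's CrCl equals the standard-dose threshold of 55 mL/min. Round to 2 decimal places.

1.77 mg/dL

Standard dose requires CrCl ≥ 55 mL/min.
Set (140 − 73) × 123 × 0.85 / (72 × SCr) = 55
SCr = (140 − 73) × 123 × 0.85 / (72 × 55) = 1.769 mg/dL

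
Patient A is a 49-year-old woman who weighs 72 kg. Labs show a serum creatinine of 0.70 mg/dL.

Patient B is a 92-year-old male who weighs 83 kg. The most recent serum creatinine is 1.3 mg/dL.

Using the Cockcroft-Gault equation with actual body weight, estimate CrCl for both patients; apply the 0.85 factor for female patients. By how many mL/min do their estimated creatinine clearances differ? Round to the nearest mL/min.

Patient A: CrCl = (140 − 49) × 72 / (72 × 0.7) × 0.85 = 6552.0 / 50.40 × 0.85 ≈ 110.5 mL/min
Patient B: CrCl = (140 − 92) × 83 / (72 × 1.3) = 3984.0 / 93.60 ≈ 42.6 mL/min
|110.5 − 42.6| = 67.9 mL/min

68 mL/min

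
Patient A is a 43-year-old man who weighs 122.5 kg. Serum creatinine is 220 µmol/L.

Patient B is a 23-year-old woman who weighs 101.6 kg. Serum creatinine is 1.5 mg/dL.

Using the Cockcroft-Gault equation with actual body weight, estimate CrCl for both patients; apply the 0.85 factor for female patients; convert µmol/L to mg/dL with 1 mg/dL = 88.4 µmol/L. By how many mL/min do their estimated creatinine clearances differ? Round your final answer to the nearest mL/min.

27 mL/min

Patient A: SCr = 220 / 88.4 = 2.489 mg/dL
Patient A: CrCl = (140 − 43) × 122.5 / (72 × 2.489) = 11882.5 / 179.21 ≈ 66.3 mL/min
Patient B: CrCl = (140 − 23) × 101.6 / (72 × 1.5) × 0.85 = 11887.2 / 108.00 × 0.85 ≈ 93.6 mL/min
|66.3 − 93.6| = 27.3 mL/min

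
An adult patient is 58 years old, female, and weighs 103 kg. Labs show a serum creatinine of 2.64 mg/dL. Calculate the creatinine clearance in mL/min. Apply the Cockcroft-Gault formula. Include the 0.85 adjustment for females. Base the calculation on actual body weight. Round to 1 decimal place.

37.8 mL/min

CrCl = (140 − 58) × 103 / (72 × 2.64) × 0.85 = 8446.0 / 190.08 × 0.85 ≈ 37.8 mL/min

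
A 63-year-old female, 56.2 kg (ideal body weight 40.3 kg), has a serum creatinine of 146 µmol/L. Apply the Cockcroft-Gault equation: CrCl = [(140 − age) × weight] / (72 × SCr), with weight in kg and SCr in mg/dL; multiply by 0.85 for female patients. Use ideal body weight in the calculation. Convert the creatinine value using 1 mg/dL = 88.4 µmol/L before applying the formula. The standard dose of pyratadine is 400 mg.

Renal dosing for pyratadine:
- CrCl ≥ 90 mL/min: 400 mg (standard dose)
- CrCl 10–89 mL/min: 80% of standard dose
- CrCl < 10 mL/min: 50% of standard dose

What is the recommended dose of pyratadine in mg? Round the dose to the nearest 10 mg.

320 mg

SCr = 146 / 88.4 = 1.652 mg/dL
CrCl = (140 − 63) × 40.3 / (72 × 1.652) × 0.85 = 3103.1 / 118.94 × 0.85 ≈ 22.2 mL/min
CrCl ≈ 22 mL/min → bracket 10–89 mL/min.
80% of 400 mg = 320 mg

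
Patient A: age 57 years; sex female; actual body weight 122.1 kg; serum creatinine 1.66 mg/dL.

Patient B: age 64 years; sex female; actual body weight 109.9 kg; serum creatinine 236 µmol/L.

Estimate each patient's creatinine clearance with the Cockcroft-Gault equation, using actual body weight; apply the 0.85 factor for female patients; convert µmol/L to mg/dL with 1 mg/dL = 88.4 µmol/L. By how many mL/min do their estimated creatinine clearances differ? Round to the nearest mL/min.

Patient A: CrCl = (140 − 57) × 122.1 / (72 × 1.66) × 0.85 = 10134.3 / 119.52 × 0.85 ≈ 72.1 mL/min
Patient B: SCr = 236 / 88.4 = 2.67 mg/dL
Patient B: CrCl = (140 − 64) × 109.9 / (72 × 2.67) × 0.85 = 8352.4 / 192.24 × 0.85 ≈ 36.9 mL/min
|72.1 − 36.9| = 35.2 mL/min

35 mL/min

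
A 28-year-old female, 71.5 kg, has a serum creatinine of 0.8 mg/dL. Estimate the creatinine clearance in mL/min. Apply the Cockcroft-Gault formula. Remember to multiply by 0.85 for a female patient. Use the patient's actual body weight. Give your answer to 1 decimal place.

118.2 mL/min

CrCl = (140 − 28) × 71.5 / (72 × 0.8) × 0.85 = 8008.0 / 57.60 × 0.85 ≈ 118.2 mL/min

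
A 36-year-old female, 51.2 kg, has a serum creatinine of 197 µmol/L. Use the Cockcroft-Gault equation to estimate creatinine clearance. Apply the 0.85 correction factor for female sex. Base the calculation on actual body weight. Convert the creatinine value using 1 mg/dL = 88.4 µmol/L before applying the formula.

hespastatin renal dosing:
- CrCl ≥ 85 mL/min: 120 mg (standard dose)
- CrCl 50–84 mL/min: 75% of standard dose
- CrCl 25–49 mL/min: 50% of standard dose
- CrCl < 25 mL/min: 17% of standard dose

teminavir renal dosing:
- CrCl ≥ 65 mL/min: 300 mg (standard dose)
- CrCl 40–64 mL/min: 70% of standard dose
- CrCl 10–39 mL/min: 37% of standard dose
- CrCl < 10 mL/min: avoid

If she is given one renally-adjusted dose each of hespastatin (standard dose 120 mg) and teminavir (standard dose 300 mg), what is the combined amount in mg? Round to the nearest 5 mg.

170 mg

SCr = 197 / 88.4 = 2.229 mg/dL
CrCl = (140 − 36) × 51.2 / (72 × 2.229) × 0.85 = 5324.8 / 160.49 × 0.85 ≈ 28.2 mL/min
CrCl ≈ 28 mL/min.
hespastatin: 25–49 mL/min → 50% of 120 mg = 60 mg.
teminavir: 10–39 mL/min → 37% of 300 mg = 111 mg.
Total = 60 + 111 = 171 mg.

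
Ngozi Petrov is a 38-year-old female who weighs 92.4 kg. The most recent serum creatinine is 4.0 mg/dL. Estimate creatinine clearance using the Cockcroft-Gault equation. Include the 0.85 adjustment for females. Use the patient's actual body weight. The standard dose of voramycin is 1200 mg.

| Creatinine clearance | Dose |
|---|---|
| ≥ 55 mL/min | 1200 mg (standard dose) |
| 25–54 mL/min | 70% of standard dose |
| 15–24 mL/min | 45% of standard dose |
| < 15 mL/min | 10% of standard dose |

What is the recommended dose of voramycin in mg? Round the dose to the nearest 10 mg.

840 mg

CrCl = (140 − 38) × 92.4 / (72 × 4) × 0.85 = 9424.8 / 288.00 × 0.85 ≈ 27.8 mL/min
CrCl ≈ 28 mL/min → bracket 25–54 mL/min.
70% of 1200 mg = 840 mg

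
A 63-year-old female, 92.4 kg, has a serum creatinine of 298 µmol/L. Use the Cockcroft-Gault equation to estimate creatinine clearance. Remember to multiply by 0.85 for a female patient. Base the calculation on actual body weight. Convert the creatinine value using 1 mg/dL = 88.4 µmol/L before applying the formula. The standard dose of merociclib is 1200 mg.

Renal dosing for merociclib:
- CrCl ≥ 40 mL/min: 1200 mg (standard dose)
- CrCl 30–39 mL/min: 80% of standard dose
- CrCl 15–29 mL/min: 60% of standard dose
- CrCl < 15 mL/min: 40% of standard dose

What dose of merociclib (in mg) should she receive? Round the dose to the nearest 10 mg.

720 mg

SCr = 298 / 88.4 = 3.371 mg/dL
CrCl = (140 − 63) × 92.4 / (72 × 3.371) × 0.85 = 7114.8 / 242.71 × 0.85 ≈ 24.9 mL/min
CrCl ≈ 25 mL/min → bracket 15–29 mL/min.
60% of 1200 mg = 720 mg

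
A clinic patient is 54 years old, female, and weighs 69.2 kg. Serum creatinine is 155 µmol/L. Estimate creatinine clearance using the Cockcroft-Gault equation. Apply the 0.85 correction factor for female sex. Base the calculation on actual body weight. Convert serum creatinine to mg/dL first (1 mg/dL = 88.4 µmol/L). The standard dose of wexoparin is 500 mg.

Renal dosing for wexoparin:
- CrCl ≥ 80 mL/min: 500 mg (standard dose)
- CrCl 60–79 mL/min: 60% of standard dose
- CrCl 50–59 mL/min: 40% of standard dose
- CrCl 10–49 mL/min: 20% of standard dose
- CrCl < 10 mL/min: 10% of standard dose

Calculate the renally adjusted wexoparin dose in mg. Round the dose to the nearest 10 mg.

SCr = 155 / 88.4 = 1.753 mg/dL
CrCl = (140 − 54) × 69.2 / (72 × 1.753) × 0.85 = 5951.2 / 126.22 × 0.85 ≈ 40.1 mL/min
CrCl ≈ 40 mL/min → bracket 10–49 mL/min.
20% of 500 mg = 100 mg

100 mg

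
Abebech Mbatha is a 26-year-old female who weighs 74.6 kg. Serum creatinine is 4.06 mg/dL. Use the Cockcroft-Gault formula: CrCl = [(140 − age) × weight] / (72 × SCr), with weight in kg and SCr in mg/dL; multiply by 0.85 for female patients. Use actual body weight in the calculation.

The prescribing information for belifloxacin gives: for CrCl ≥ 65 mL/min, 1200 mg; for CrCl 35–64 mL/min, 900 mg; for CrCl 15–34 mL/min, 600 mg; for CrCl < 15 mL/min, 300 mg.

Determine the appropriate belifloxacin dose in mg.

CrCl = (140 − 26) × 74.6 / (72 × 4.06) × 0.85 = 8504.4 / 292.32 × 0.85 ≈ 24.7 mL/min
CrCl ≈ 25 mL/min → bracket 15–34 mL/min.
Dose for this bracket: 600 mg.

600 mg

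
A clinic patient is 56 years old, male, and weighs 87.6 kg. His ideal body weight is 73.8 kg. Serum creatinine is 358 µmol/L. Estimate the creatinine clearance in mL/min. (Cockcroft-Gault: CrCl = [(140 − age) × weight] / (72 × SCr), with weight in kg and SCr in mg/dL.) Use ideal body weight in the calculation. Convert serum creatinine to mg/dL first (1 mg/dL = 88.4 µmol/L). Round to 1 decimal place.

SCr = 358 / 88.4 = 4.05 mg/dL
CrCl = (140 − 56) × 73.8 / (72 × 4.05) = 6199.2 / 291.60 ≈ 21.3 mL/min

21.3 mL/min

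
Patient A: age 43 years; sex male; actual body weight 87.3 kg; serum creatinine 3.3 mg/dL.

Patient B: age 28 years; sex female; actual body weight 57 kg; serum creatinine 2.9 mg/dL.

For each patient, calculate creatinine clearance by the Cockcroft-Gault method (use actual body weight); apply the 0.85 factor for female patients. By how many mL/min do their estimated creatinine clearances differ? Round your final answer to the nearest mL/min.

10 mL/min

Patient A: CrCl = (140 − 43) × 87.3 / (72 × 3.3) = 8468.1 / 237.60 ≈ 35.6 mL/min
Patient B: CrCl = (140 − 28) × 57 / (72 × 2.9) × 0.85 = 6384.0 / 208.80 × 0.85 ≈ 26.0 mL/min
|35.6 − 26.0| = 9.6 mL/min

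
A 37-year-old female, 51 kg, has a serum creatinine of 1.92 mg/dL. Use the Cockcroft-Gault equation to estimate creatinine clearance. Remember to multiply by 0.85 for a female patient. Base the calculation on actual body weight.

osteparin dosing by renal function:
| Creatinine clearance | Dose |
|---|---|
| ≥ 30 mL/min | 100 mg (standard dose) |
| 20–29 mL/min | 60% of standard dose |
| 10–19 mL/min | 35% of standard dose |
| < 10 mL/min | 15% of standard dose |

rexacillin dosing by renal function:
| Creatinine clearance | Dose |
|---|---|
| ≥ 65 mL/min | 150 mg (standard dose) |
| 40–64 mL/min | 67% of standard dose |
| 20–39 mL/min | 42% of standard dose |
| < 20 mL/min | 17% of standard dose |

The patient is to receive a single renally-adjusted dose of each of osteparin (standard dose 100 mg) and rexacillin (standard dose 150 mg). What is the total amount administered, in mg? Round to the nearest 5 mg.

CrCl = (140 − 37) × 51 / (72 × 1.92) × 0.85 = 5253.0 / 138.24 × 0.85 ≈ 32.3 mL/min
CrCl ≈ 32 mL/min.
osteparin: ≥ 30 mL/min → 100% of 100 mg = 100 mg.
rexacillin: 20–39 mL/min → 42% of 150 mg = 63 mg.
Total = 100 + 63 = 163 mg.

165 mg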